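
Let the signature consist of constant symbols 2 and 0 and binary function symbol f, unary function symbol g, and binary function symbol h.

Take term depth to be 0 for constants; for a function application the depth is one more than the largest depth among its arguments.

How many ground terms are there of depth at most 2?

Count level by level. With function symbols f/2, g/1, h/2, the terms of depth ≤ k are the 2 constants together with each function applied to depth-≤(k−1) tuples, so N_k = 2 + N_{k-1}^2 + N_{k-1} + N_{k-1}^2.
N_0 = 2
N_1 = 2 + 2^2 + 2 + 2^2 = 12
N_2 = 2 + 12^2 + 12 + 12^2 = 302

302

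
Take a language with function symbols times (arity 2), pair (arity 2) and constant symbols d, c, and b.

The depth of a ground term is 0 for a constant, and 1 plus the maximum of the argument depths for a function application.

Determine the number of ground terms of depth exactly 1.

If N_k denotes the number of depth-≤k ground terms, the 3 constants give N_0 = 3, and each function symbol of arity r contributes N_{k-1}^r new terms at level k: N_k = 3 + N_{k-1}^2 + N_{k-1}^2.
N_0 = 3
N_1 = 3 + 3^2 + 3^2 = 21
Terms of depth exactly 1: N_1 − N_0 = 21 − 3 = 18.

18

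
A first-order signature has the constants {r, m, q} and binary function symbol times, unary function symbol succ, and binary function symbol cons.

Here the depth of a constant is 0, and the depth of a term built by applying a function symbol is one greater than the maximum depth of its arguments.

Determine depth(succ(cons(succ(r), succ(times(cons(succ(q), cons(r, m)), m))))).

depth(succ(r)) = 1 + depth(r) = 1 + 0 = 1
depth(succ(q)) = 1 + depth(q) = 1 + 0 = 1
depth(cons(r, m)) = 1 + max(0, 0) = 1
depth(cons(succ(q), cons(r, m))) = 1 + max(1, 1) = 2
depth(times(cons(succ(q), cons(r, m)), m)) = 1 + max(2, 0) = 3
depth(succ(times(cons(succ(q), cons(r, m)), m))) = 1 + depth(times(cons(succ(q), cons(r, m)), m)) = 1 + 3 = 4
depth(cons(succ(r), succ(times(cons(succ(q), cons(r, m)), m)))) = 1 + max(1, 4) = 5
depth(succ(cons(succ(r), succ(times(cons(succ(q), cons(r, m)), m))))) = 1 + depth(cons(succ(r), succ(times(cons(succ(q), cons(r, m)), m)))) = 1 + 5 = 6

6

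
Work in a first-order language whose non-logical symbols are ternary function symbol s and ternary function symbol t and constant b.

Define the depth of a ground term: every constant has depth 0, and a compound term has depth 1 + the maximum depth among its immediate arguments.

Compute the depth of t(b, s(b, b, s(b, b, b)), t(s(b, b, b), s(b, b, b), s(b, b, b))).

depth(s(b, b, b)) = 1 + max(0, 0, 0) = 1
depth(s(b, b, s(b, b, b))) = 1 + max(0, 0, 1) = 2
depth(t(s(b, b, b), s(b, b, b), s(b, b, b))) = 1 + max(1, 1, 1) = 2
depth(t(b, s(b, b, s(b, b, b)), t(s(b, b, b), s(b, b, b), s(b, b, b)))) = 1 + max(0, 2, 2) = 3

3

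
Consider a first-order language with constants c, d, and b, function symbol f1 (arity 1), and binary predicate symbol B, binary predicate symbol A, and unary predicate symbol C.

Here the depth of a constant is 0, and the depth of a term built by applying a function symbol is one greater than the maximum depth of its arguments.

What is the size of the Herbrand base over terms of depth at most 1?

First count ground terms of depth ≤ 1.
Let N_k = |{terms of depth ≤ k}|. Then N_0 = 3 and N_k = 3 + N_{k-1} for k ≥ 1 (one summand per function symbol, arity giving the exponent).
N_0 = 3
N_1 = 3 + 3 = 6
So |H| = 6.
Each predicate of arity r yields |H|^r ground atoms (one per choice of an r-tuple from H):
  B: 6^2 = 36;  A: 6^2 = 36;  C: 6
Total ground atoms: 36 + 36 + 6 = 78.

78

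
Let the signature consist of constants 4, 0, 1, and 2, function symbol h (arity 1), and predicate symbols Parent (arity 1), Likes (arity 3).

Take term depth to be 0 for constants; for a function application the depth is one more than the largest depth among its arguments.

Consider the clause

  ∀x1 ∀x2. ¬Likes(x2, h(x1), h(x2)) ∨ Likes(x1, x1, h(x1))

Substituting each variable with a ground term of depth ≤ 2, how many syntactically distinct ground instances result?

144

Ground terms of depth ≤ 2:
  Count level by level. With function symbols h/1, the terms of depth ≤ k are the 4 constants together with each function applied to depth-≤(k−1) tuples, so N_k = 4 + N_{k-1}.
  N_0 = 4
  N_1 = 4 + 4 = 8
  N_2 = 4 + 8 = 12
  Explicitly: 4, 0, 1, 2, h(4), h(0), h(1), h(2), h(h(4)), h(h(0)), h(h(1)), h(h(2)).
So there are 12 ground terms available for substitution.
The body mentions every one of the 2 quantified variables; since ground terms form a free algebra, no two substitutions collapse to the same formula.
Number of ground instances = 12^2 = 144.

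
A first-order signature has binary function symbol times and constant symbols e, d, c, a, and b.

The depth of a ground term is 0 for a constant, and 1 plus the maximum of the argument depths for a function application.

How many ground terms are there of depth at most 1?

Let N_k = |{terms of depth ≤ k}|. Then N_0 = 5 and N_k = 5 + N_{k-1}^2 for k ≥ 1 (one summand per function symbol, arity giving the exponent).
N_0 = 5
N_1 = 5 + 5^2 = 30

30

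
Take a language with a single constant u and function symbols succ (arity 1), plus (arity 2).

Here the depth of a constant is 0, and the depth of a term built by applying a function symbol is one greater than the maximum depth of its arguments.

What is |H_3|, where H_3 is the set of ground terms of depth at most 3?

183

Write N_k for the number of ground terms of depth ≤ k. A term of depth ≤ k is either a constant or a function symbol applied to arguments of depth ≤ k−1, so N_k = 1 + N_{k-1} + N_{k-1}^2.
N_0 = 1
N_1 = 1 + 1 + 1^2 = 3
N_2 = 1 + 3 + 3^2 = 13
N_3 = 1 + 13 + 13^2 = 183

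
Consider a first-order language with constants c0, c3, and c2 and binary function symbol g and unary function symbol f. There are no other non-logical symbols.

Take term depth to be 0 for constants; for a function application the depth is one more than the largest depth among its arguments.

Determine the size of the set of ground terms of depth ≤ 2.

Let N_k = |{terms of depth ≤ k}|. Then N_0 = 3 and N_k = 3 + N_{k-1}^2 + N_{k-1} for k ≥ 1 (one summand per function symbol, arity giving the exponent).
N_0 = 3
N_1 = 3 + 3^2 + 3 = 15
N_2 = 3 + 15^2 + 15 = 243

243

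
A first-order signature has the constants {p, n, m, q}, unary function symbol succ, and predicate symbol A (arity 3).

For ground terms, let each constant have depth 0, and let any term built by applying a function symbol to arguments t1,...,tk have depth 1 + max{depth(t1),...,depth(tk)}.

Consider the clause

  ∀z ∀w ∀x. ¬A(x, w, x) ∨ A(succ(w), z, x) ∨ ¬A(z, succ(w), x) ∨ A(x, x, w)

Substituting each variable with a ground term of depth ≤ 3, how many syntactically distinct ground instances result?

Ground terms of depth ≤ 3:
  Let N_k count ground terms of depth at most k. Each non-constant term of depth ≤ k is some function symbol applied to depth-≤(k−1) arguments, giving N_k = 4 + N_{k-1}.
  N_0 = 4
  N_1 = 4 + 4 = 8
  N_2 = 4 + 8 = 12
  N_3 = 4 + 12 = 16
So there are 16 ground terms available for substitution.
The body mentions every one of the 3 quantified variables; since ground terms form a free algebra, no two substitutions collapse to the same formula.
Number of ground instances = 16^3 = 4096.

4096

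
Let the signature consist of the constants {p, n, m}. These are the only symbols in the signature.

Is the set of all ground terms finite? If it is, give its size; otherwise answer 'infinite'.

There are no function symbols, so every ground term is one of the 3 constants.
The Herbrand universe is {p, n, m}, which is finite with 3 elements.

3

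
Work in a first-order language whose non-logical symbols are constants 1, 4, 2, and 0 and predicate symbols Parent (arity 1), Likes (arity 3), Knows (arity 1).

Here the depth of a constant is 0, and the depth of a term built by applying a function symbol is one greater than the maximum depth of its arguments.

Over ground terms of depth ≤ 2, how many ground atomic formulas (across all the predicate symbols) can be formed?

First count ground terms of depth ≤ 2.
With no function symbols every ground term is a constant, so there are exactly 4 ground terms at every depth bound.
N_0 = 4
N_1 = 4
N_2 = 4
Explicitly: 1, 4, 2, 0.
So |H| = 4.
Each predicate of arity r yields |H|^r ground atoms (one per choice of an r-tuple from H):
  Parent: 4;  Likes: 4^3 = 64;  Knows: 4
Total ground atoms: 4 + 64 + 4 = 72.

72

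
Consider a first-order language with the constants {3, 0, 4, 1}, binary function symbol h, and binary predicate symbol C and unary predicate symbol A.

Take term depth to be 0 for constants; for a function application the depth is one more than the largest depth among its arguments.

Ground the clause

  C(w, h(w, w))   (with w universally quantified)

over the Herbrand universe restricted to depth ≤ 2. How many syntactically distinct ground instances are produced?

404

Ground terms of depth ≤ 2:
  Let N_k count ground terms of depth at most k. Each non-constant term of depth ≤ k is some function symbol applied to depth-≤(k−1) arguments, giving N_k = 4 + N_{k-1}^2.
  N_0 = 4
  N_1 = 4 + 4^2 = 20
  N_2 = 4 + 20^2 = 404
So there are 404 ground terms available for substitution.
The variable w ranges independently over the available ground terms, and distinct assignments produce distinct instances.
Number of ground instances = 404.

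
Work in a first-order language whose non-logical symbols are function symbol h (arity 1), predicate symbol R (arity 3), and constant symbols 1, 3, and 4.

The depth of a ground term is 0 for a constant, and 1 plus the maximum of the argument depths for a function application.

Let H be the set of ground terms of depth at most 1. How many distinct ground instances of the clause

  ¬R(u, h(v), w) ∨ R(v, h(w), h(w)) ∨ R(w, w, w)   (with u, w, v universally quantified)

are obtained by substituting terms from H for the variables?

216

Ground terms of depth ≤ 1:
  Let N_k count ground terms of depth at most k. Each non-constant term of depth ≤ k is some function symbol applied to depth-≤(k−1) arguments, giving N_k = 3 + N_{k-1}.
  N_0 = 3
  N_1 = 3 + 3 = 6
  Explicitly: 1, 3, 4, h(1), h(3), h(4).
So there are 6 ground terms available for substitution.
The body mentions every one of the 3 quantified variables; since ground terms form a free algebra, no two substitutions collapse to the same formula.
Number of ground instances = 6^3 = 216.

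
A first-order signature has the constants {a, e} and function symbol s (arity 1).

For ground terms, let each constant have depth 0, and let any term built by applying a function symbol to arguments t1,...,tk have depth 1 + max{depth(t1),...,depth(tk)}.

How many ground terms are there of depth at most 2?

Let N_k count ground terms of depth at most k. Each non-constant term of depth ≤ k is some function symbol applied to depth-≤(k−1) arguments, giving N_k = 2 + N_{k-1}.
N_0 = 2
N_1 = 2 + 2 = 4
N_2 = 2 + 4 = 6
Explicitly: a, e, s(a), s(e), s(s(a)), s(s(e)).

6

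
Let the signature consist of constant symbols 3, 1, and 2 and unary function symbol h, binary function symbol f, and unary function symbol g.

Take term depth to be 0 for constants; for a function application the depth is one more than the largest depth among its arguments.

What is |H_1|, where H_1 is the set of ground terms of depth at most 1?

Write N_k for the number of ground terms of depth ≤ k. A term of depth ≤ k is either a constant or a function symbol applied to arguments of depth ≤ k−1, so N_k = 3 + N_{k-1} + N_{k-1}^2 + N_{k-1}.
N_0 = 3
N_1 = 3 + 3 + 3^2 + 3 = 18

18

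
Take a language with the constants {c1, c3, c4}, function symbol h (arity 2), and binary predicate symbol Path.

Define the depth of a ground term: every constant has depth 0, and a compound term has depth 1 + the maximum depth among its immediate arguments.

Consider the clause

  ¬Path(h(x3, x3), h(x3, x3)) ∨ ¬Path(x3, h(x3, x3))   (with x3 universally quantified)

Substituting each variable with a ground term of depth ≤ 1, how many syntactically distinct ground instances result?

12

Ground terms of depth ≤ 1:
  Write N_k for the number of ground terms of depth ≤ k. A term of depth ≤ k is either a constant or a function symbol applied to arguments of depth ≤ k−1, so N_k = 3 + N_{k-1}^2.
  N_0 = 3
  N_1 = 3 + 3^2 = 12
  Explicitly: c1, c3, c4, h(c1, c1), h(c1, c3), h(c1, c4), h(c3, c1), h(c3, c3), h(c3, c4), h(c4, c1), h(c4, c3), h(c4, c4).
So there are 12 ground terms available for substitution.
The body mentions the single quantified variable x3; since ground terms form a free algebra, no two substitutions collapse to the same formula.
Number of ground instances = 12.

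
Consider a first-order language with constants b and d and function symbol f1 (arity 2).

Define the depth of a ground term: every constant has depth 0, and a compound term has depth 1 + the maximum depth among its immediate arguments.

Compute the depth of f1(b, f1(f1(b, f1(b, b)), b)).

depth(f1(b, b)) = 1 + max(0, 0) = 1
depth(f1(b, f1(b, b))) = 1 + max(0, 1) = 2
depth(f1(f1(b, f1(b, b)), b)) = 1 + max(2, 0) = 3
depth(f1(b, f1(f1(b, f1(b, b)), b))) = 1 + max(0, 3) = 4

4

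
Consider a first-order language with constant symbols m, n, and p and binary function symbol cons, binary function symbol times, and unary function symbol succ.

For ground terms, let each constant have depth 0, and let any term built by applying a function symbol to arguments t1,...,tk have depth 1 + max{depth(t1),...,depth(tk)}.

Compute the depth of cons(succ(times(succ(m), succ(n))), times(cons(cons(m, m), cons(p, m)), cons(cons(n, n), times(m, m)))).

4

depth(succ(m)) = 1 + depth(m) = 1 + 0 = 1
depth(succ(n)) = 1 + depth(n) = 1 + 0 = 1
depth(times(succ(m), succ(n))) = 1 + max(1, 1) = 2
depth(succ(times(succ(m), succ(n)))) = 1 + depth(times(succ(m), succ(n))) = 1 + 2 = 3
depth(cons(m, m)) = 1 + max(0, 0) = 1
depth(cons(p, m)) = 1 + max(0, 0) = 1
depth(cons(cons(m, m), cons(p, m))) = 1 + max(1, 1) = 2
depth(cons(n, n)) = 1 + max(0, 0) = 1
depth(times(m, m)) = 1 + max(0, 0) = 1
depth(cons(cons(n, n), times(m, m))) = 1 + max(1, 1) = 2
depth(times(cons(cons(m, m), cons(p, m)), cons(cons(n, n), times(m, m)))) = 1 + max(2, 2) = 3
depth(cons(succ(times(succ(m), succ(n))), times(cons(cons(m, m), cons(p, m)), cons(cons(n, n), times(m, m))))) = 1 + max(3, 3) = 4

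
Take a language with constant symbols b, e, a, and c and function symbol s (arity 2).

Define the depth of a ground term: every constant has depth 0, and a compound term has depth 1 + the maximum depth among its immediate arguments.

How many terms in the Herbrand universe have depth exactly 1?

Let N_k count ground terms of depth at most k. Each non-constant term of depth ≤ k is some function symbol applied to depth-≤(k−1) arguments, giving N_k = 4 + N_{k-1}^2.
N_0 = 4
N_1 = 4 + 4^2 = 20
Terms of depth exactly 1: N_1 − N_0 = 20 − 4 = 16.

16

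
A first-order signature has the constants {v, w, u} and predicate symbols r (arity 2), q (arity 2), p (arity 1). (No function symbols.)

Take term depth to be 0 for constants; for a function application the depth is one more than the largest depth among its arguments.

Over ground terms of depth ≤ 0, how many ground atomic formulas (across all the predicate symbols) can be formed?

21

First count ground terms of depth ≤ 0.
With no function symbols every ground term is a constant, so there are exactly 3 ground terms at every depth bound.
N_0 = 3
So |H| = 3.
Ground atoms are formed by filling each argument slot of a predicate with a term from H, so an r-ary predicate gives |H|^r atoms:
  r: 3^2 = 9;  q: 3^2 = 9;  p: 3
Total ground atoms: 9 + 9 + 3 = 21.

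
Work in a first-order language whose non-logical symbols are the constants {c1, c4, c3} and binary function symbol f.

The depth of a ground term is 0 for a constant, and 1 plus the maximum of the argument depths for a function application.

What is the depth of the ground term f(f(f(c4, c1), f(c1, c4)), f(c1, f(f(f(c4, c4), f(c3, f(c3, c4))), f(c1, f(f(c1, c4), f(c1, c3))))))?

6

depth(f(c4, c1)) = 1 + max(0, 0) = 1
depth(f(c1, c4)) = 1 + max(0, 0) = 1
depth(f(f(c4, c1), f(c1, c4))) = 1 + max(1, 1) = 2
depth(f(c4, c4)) = 1 + max(0, 0) = 1
depth(f(c3, c4)) = 1 + max(0, 0) = 1
depth(f(c3, f(c3, c4))) = 1 + max(0, 1) = 2
depth(f(f(c4, c4), f(c3, f(c3, c4)))) = 1 + max(1, 2) = 3
depth(f(c1, c3)) = 1 + max(0, 0) = 1
depth(f(f(c1, c4), f(c1, c3))) = 1 + max(1, 1) = 2
depth(f(c1, f(f(c1, c4), f(c1, c3)))) = 1 + max(0, 2) = 3
depth(f(f(f(c4, c4), f(c3, f(c3, c4))), f(c1, f(f(c1, c4), f(c1, c3))))) = 1 + max(3, 3) = 4
depth(f(c1, f(f(f(c4, c4), f(c3, f(c3, c4))), f(c1, f(f(c1, c4), f(c1, c3)))))) = 1 + max(0, 4) = 5
depth(f(f(f(c4, c1), f(c1, c4)), f(c1, f(f(f(c4, c4), f(c3, f(c3, c4))), f(c1, f(f(c1, c4), f(c1, c3))))))) = 1 + max(2, 5) = 6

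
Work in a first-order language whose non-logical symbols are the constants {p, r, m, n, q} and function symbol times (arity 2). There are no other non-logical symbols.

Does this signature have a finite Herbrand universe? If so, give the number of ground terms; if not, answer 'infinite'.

infinite

The signature has at least one function symbol (times, arity 2) and at least one constant (p).
Iterating times gives infinitely many distinct ground terms: p, times(p, p), times(times(p, p), times(p, p)), ...
So the Herbrand universe is infinite.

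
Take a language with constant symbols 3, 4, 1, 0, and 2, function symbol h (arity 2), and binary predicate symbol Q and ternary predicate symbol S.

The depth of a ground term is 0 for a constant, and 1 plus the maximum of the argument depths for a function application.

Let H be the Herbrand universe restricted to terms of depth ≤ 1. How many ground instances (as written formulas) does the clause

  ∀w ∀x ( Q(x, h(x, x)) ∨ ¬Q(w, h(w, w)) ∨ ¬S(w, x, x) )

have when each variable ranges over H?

Ground terms of depth ≤ 1:
  Write N_k for the number of ground terms of depth ≤ k. A term of depth ≤ k is either a constant or a function symbol applied to arguments of depth ≤ k−1, so N_k = 5 + N_{k-1}^2.
  N_0 = 5
  N_1 = 5 + 5^2 = 30
So there are 30 ground terms available for substitution.
Each of w, x ranges independently over the available ground terms, and distinct assignments produce distinct instances.
Number of ground instances = 30^2 = 900.

900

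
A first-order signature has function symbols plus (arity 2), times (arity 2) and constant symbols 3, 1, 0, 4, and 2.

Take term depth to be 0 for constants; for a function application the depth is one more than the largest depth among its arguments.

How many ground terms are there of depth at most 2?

Let N_k count ground terms of depth at most k. Each non-constant term of depth ≤ k is some function symbol applied to depth-≤(k−1) arguments, giving N_k = 5 + N_{k-1}^2 + N_{k-1}^2.
N_0 = 5
N_1 = 5 + 5^2 + 5^2 = 55
N_2 = 5 + 55^2 + 55^2 = 6055

6055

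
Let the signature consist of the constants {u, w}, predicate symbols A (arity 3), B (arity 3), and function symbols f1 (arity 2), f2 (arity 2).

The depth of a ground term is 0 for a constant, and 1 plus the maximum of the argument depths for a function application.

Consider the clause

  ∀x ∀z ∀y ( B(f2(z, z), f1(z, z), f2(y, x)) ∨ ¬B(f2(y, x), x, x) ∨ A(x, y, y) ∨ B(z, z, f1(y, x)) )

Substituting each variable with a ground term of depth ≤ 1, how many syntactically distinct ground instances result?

Ground terms of depth ≤ 1:
  Write N_k for the number of ground terms of depth ≤ k. A term of depth ≤ k is either a constant or a function symbol applied to arguments of depth ≤ k−1, so N_k = 2 + N_{k-1}^2 + N_{k-1}^2.
  N_0 = 2
  N_1 = 2 + 2^2 + 2^2 = 10
  Explicitly: u, w, f1(u, u), f1(u, w), f1(w, u), f1(w, w), f2(u, u), f2(u, w), f2(w, u), f2(w, w).
So there are 10 ground terms available for substitution.
There are 3 variables to instantiate (x, z, y), each occurring in at least one literal, so different choices give different ground instances.
Number of ground instances = 10^3 = 1000.

1000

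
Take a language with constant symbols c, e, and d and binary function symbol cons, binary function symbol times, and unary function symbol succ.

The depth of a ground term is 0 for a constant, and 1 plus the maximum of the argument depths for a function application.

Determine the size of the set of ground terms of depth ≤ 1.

24

Write N_k for the number of ground terms of depth ≤ k. A term of depth ≤ k is either a constant or a function symbol applied to arguments of depth ≤ k−1, so N_k = 3 + N_{k-1}^2 + N_{k-1}^2 + N_{k-1}.
N_0 = 3
N_1 = 3 + 3^2 + 3^2 + 3 = 24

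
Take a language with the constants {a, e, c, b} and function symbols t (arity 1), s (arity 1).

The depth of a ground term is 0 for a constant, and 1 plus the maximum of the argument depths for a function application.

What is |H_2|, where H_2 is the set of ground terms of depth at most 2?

If N_k denotes the number of depth-≤k ground terms, the 4 constants give N_0 = 4, and each function symbol of arity r contributes N_{k-1}^r new terms at level k: N_k = 4 + N_{k-1} + N_{k-1}.
N_0 = 4
N_1 = 4 + 4 + 4 = 12
N_2 = 4 + 12 + 12 = 28

28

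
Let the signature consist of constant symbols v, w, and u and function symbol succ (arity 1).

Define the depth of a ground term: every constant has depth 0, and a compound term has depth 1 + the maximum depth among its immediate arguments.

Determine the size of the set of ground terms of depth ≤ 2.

9

Let N_k count ground terms of depth at most k. Each non-constant term of depth ≤ k is some function symbol applied to depth-≤(k−1) arguments, giving N_k = 3 + N_{k-1}.
N_0 = 3
N_1 = 3 + 3 = 6
N_2 = 3 + 6 = 9
Explicitly: v, w, u, succ(v), succ(w), succ(u), succ(succ(v)), succ(succ(w)), succ(succ(u)).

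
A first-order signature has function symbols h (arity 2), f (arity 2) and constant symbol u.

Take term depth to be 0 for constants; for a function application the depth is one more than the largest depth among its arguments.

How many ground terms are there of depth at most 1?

Let N_k count ground terms of depth at most k. Each non-constant term of depth ≤ k is some function symbol applied to depth-≤(k−1) arguments, giving N_k = 1 + N_{k-1}^2 + N_{k-1}^2.
N_0 = 1
N_1 = 1 + 1^2 + 1^2 = 3
Explicitly: u, h(u, u), f(u, u).

3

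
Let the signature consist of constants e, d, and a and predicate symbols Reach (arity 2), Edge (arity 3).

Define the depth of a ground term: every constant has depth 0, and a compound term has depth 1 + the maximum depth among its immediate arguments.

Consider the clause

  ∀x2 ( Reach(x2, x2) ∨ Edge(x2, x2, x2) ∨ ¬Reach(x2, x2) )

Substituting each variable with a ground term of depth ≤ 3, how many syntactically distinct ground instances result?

3

Ground terms of depth ≤ 3:
  With no function symbols every ground term is a constant, so there are exactly 3 ground terms at every depth bound.
  N_0 = 3
  N_1 = 3
  N_2 = 3
  N_3 = 3
So there are 3 ground terms available for substitution.
The variable x2 ranges independently over the available ground terms, and distinct assignments produce distinct instances.
Number of ground instances = 3.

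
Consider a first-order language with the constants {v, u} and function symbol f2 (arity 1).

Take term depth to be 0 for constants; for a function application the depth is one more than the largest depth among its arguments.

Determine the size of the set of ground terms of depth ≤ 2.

6

Count level by level. With function symbols f2/1, the terms of depth ≤ k are the 2 constants together with each function applied to depth-≤(k−1) tuples, so N_k = 2 + N_{k-1}.
N_0 = 2
N_1 = 2 + 2 = 4
N_2 = 2 + 4 = 6
Explicitly: v, u, f2(v), f2(u), f2(f2(v)), f2(f2(u)).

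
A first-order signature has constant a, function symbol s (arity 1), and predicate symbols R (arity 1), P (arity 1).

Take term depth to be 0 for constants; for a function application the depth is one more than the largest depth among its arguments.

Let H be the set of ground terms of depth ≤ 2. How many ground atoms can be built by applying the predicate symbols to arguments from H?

First count ground terms of depth ≤ 2.
Let N_k count ground terms of depth at most k. Each non-constant term of depth ≤ k is some function symbol applied to depth-≤(k−1) arguments, giving N_k = 1 + N_{k-1}.
N_0 = 1
N_1 = 1 + 1 = 2
N_2 = 1 + 2 = 3
Explicitly: a, s(a), s(s(a)).
So |H| = 3.
A ground atom is a predicate applied to a tuple of terms from H, so the count is the sum over predicates of |H|^arity:
  R: 3;  P: 3
Total ground atoms: 3 + 3 = 6.

6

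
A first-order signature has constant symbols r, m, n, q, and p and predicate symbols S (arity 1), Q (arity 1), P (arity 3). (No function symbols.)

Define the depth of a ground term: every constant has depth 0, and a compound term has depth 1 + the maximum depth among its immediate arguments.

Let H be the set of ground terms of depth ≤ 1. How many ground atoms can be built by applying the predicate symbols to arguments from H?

135

First count ground terms of depth ≤ 1.
With no function symbols every ground term is a constant, so there are exactly 5 ground terms at every depth bound.
N_0 = 5
N_1 = 5
So |H| = 5.
Each predicate of arity r yields |H|^r ground atoms (one per choice of an r-tuple from H):
  S: 5;  Q: 5;  P: 5^3 = 125
Total ground atoms: 5 + 5 + 125 = 135.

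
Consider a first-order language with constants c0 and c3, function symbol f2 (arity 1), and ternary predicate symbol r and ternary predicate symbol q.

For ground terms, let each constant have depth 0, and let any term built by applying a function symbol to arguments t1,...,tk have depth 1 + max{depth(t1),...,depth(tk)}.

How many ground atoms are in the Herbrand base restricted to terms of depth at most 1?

First count ground terms of depth ≤ 1.
If N_k denotes the number of depth-≤k ground terms, the 2 constants give N_0 = 2, and each function symbol of arity r contributes N_{k-1}^r new terms at level k: N_k = 2 + N_{k-1}.
N_0 = 2
N_1 = 2 + 2 = 4
Explicitly: c0, c3, f2(c0), f2(c3).
So |H| = 4.
Ground atoms are formed by filling each argument slot of a predicate with a term from H, so an r-ary predicate gives |H|^r atoms:
  r: 4^3 = 64;  q: 4^3 = 64
Total ground atoms: 64 + 64 = 128.

128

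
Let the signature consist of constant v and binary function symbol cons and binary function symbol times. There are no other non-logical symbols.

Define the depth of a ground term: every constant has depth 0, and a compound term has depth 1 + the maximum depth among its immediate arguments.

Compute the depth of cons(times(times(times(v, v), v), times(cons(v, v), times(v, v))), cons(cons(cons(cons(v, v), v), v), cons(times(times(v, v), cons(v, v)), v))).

5

depth(times(v, v)) = 1 + max(0, 0) = 1
depth(times(times(v, v), v)) = 1 + max(1, 0) = 2
depth(cons(v, v)) = 1 + max(0, 0) = 1
depth(times(cons(v, v), times(v, v))) = 1 + max(1, 1) = 2
depth(times(times(times(v, v), v), times(cons(v, v), times(v, v)))) = 1 + max(2, 2) = 3
depth(cons(cons(v, v), v)) = 1 + max(1, 0) = 2
depth(cons(cons(cons(v, v), v), v)) = 1 + max(2, 0) = 3
depth(times(times(v, v), cons(v, v))) = 1 + max(1, 1) = 2
depth(cons(times(times(v, v), cons(v, v)), v)) = 1 + max(2, 0) = 3
depth(cons(cons(cons(cons(v, v), v), v), cons(times(times(v, v), cons(v, v)), v))) = 1 + max(3, 3) = 4
depth(cons(times(times(times(v, v), v), times(cons(v, v), times(v, v))), cons(cons(cons(cons(v, v), v), v), cons(times(times(v, v), cons(v, v)), v)))) = 1 + max(3, 4) = 5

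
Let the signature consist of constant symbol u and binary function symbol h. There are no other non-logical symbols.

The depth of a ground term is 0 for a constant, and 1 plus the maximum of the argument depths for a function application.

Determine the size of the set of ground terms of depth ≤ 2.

Count level by level. With function symbols h/2, the terms of depth ≤ k are the 1 constant together with each function applied to depth-≤(k−1) tuples, so N_k = 1 + N_{k-1}^2.
N_0 = 1
N_1 = 1 + 1^2 = 2
N_2 = 1 + 2^2 = 5
Explicitly: u, h(u, u), h(u, h(u, u)), h(h(u, u), u), h(h(u, u), h(u, u)).

5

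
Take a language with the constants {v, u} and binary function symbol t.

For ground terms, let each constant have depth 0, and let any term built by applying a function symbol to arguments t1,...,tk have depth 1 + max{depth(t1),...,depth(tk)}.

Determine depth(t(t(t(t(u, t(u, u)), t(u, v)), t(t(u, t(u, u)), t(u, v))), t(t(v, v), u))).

depth(t(u, u)) = 1 + max(0, 0) = 1
depth(t(u, t(u, u))) = 1 + max(0, 1) = 2
depth(t(u, v)) = 1 + max(0, 0) = 1
depth(t(t(u, t(u, u)), t(u, v))) = 1 + max(2, 1) = 3
depth(t(t(t(u, t(u, u)), t(u, v)), t(t(u, t(u, u)), t(u, v)))) = 1 + max(3, 3) = 4
depth(t(v, v)) = 1 + max(0, 0) = 1
depth(t(t(v, v), u)) = 1 + max(1, 0) = 2
depth(t(t(t(t(u, t(u, u)), t(u, v)), t(t(u, t(u, u)), t(u, v))), t(t(v, v), u))) = 1 + max(4, 2) = 5

5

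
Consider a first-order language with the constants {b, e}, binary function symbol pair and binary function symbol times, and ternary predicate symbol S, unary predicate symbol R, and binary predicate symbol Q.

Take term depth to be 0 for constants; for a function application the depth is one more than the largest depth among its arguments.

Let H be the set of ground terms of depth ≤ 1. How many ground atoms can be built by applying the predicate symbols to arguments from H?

First count ground terms of depth ≤ 1.
If N_k denotes the number of depth-≤k ground terms, the 2 constants give N_0 = 2, and each function symbol of arity r contributes N_{k-1}^r new terms at level k: N_k = 2 + N_{k-1}^2 + N_{k-1}^2.
N_0 = 2
N_1 = 2 + 2^2 + 2^2 = 10
Explicitly: b, e, pair(b, b), pair(b, e), pair(e, b), pair(e, e), times(b, b), times(b, e), times(e, b), times(e, e).
So |H| = 10.
Ground atoms are formed by filling each argument slot of a predicate with a term from H, so an r-ary predicate gives |H|^r atoms:
  S: 10^3 = 1000;  R: 10;  Q: 10^2 = 100
Total ground atoms: 1000 + 10 + 100 = 1110.

1110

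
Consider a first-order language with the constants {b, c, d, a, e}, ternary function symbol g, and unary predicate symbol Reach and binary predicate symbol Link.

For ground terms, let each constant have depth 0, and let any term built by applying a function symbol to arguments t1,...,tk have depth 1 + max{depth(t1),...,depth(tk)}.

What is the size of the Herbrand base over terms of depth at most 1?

17030

First count ground terms of depth ≤ 1.
Count level by level. With function symbols g/3, the terms of depth ≤ k are the 5 constants together with each function applied to depth-≤(k−1) tuples, so N_k = 5 + N_{k-1}^3.
N_0 = 5
N_1 = 5 + 5^3 = 130
So |H| = 130.
Each predicate of arity r yields |H|^r ground atoms (one per choice of an r-tuple from H):
  Reach: 130;  Link: 130^2 = 16900
Total ground atoms: 130 + 16900 = 17030.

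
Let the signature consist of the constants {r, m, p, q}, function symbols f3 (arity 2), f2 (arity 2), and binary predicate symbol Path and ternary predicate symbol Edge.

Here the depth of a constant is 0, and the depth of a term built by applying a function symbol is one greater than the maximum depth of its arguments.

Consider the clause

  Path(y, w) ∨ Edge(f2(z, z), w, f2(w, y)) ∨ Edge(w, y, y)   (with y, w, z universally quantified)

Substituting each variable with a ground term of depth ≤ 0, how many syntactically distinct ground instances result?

64

Ground terms of depth ≤ 0:
  Write N_k for the number of ground terms of depth ≤ k. A term of depth ≤ k is either a constant or a function symbol applied to arguments of depth ≤ k−1, so N_k = 4 + N_{k-1}^2 + N_{k-1}^2.
  N_0 = 4
  Explicitly: r, m, p, q.
So there are 4 ground terms available for substitution.
There are 3 variables to instantiate (y, w, z), each occurring in at least one literal, so different choices give different ground instances.
Number of ground instances = 4^3 = 64.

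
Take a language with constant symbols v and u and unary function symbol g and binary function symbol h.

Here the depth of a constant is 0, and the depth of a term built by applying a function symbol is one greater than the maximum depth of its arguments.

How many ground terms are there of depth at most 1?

Let N_k = |{terms of depth ≤ k}|. Then N_0 = 2 and N_k = 2 + N_{k-1} + N_{k-1}^2 for k ≥ 1 (one summand per function symbol, arity giving the exponent).
N_0 = 2
N_1 = 2 + 2 + 2^2 = 8
Explicitly: v, u, g(v), g(u), h(v, v), h(v, u), h(u, v), h(u, u).

8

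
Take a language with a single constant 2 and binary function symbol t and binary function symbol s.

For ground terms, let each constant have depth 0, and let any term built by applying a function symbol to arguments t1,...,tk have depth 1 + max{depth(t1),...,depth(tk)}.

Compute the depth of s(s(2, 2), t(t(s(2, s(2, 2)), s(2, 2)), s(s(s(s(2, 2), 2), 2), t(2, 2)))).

6

depth(s(2, 2)) = 1 + max(0, 0) = 1
depth(s(2, s(2, 2))) = 1 + max(0, 1) = 2
depth(t(s(2, s(2, 2)), s(2, 2))) = 1 + max(2, 1) = 3
depth(s(s(2, 2), 2)) = 1 + max(1, 0) = 2
depth(s(s(s(2, 2), 2), 2)) = 1 + max(2, 0) = 3
depth(t(2, 2)) = 1 + max(0, 0) = 1
depth(s(s(s(s(2, 2), 2), 2), t(2, 2))) = 1 + max(3, 1) = 4
depth(t(t(s(2, s(2, 2)), s(2, 2)), s(s(s(s(2, 2), 2), 2), t(2, 2)))) = 1 + max(3, 4) = 5
depth(s(s(2, 2), t(t(s(2, s(2, 2)), s(2, 2)), s(s(s(s(2, 2), 2), 2), t(2, 2))))) = 1 + max(1, 5) = 6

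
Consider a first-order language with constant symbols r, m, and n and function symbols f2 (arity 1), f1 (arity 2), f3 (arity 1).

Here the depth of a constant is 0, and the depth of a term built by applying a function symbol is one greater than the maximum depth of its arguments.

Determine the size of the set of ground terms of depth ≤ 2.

If N_k denotes the number of depth-≤k ground terms, the 3 constants give N_0 = 3, and each function symbol of arity r contributes N_{k-1}^r new terms at level k: N_k = 3 + N_{k-1} + N_{k-1}^2 + N_{k-1}.
N_0 = 3
N_1 = 3 + 3 + 3^2 + 3 = 18
N_2 = 3 + 18 + 18^2 + 18 = 363

363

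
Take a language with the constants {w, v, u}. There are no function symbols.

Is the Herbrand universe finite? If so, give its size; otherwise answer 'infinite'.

3

There are no function symbols, so every ground term is one of the 3 constants.
The Herbrand universe is {w, v, u}, which is finite with 3 elements.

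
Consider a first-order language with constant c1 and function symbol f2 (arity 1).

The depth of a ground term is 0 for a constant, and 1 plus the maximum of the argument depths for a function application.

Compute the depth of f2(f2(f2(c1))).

3

depth(f2(c1)) = 1 + depth(c1) = 1 + 0 = 1
depth(f2(f2(c1))) = 1 + depth(f2(c1)) = 1 + 1 = 2
depth(f2(f2(f2(c1)))) = 1 + depth(f2(f2(c1))) = 1 + 2 = 3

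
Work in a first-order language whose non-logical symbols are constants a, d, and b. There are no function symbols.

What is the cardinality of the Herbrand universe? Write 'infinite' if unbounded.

There are no function symbols, so every ground term is one of the 3 constants.
The Herbrand universe is {a, d, b}, which is finite with 3 elements.

3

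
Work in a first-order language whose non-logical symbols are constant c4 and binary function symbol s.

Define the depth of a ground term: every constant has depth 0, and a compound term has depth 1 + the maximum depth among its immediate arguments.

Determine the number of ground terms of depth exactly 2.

3

If N_k denotes the number of depth-≤k ground terms, the 1 constant gives N_0 = 1, and each function symbol of arity r contributes N_{k-1}^r new terms at level k: N_k = 1 + N_{k-1}^2.
N_0 = 1
N_1 = 1 + 1^2 = 2
N_2 = 1 + 2^2 = 5
Terms of depth exactly 2: N_2 − N_1 = 5 − 2 = 3.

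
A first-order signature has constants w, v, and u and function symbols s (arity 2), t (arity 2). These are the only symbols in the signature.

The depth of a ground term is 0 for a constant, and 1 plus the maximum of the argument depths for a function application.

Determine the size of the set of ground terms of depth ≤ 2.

885

Write N_k for the number of ground terms of depth ≤ k. A term of depth ≤ k is either a constant or a function symbol applied to arguments of depth ≤ k−1, so N_k = 3 + N_{k-1}^2 + N_{k-1}^2.
N_0 = 3
N_1 = 3 + 3^2 + 3^2 = 21
N_2 = 3 + 21^2 + 21^2 = 885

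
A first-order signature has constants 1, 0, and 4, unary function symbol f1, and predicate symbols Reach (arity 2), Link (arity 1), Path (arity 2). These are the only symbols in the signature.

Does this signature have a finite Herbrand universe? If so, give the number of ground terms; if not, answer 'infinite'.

infinite

The signature has at least one function symbol (f1, arity 1) and at least one constant (1).
Iterating f1 gives infinitely many distinct ground terms: 1, f1(1), f1(f1(1)), ...
So the Herbrand universe is infinite.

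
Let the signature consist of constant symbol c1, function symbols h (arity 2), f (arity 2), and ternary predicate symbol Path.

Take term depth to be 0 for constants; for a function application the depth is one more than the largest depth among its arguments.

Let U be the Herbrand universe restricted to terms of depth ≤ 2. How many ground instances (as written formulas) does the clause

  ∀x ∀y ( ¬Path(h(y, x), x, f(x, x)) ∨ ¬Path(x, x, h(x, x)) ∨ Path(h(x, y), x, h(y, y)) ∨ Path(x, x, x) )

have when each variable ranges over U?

361

Ground terms of depth ≤ 2:
  If N_k denotes the number of depth-≤k ground terms, the 1 constant gives N_0 = 1, and each function symbol of arity r contributes N_{k-1}^r new terms at level k: N_k = 1 + N_{k-1}^2 + N_{k-1}^2.
  N_0 = 1
  N_1 = 1 + 1^2 + 1^2 = 3
  N_2 = 1 + 3^2 + 3^2 = 19
So there are 19 ground terms available for substitution.
The clause has 2 distinct variables (x, y), each appearing in the body. In the free term algebra distinct substitutions yield syntactically distinct ground instances.
Number of ground instances = 19^2 = 361.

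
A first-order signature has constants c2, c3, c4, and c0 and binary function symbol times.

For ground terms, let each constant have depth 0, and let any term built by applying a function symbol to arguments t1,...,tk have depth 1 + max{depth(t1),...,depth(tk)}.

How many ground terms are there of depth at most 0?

Let N_k = |{terms of depth ≤ k}|. Then N_0 = 4 and N_k = 4 + N_{k-1}^2 for k ≥ 1 (one summand per function symbol, arity giving the exponent).
N_0 = 4

4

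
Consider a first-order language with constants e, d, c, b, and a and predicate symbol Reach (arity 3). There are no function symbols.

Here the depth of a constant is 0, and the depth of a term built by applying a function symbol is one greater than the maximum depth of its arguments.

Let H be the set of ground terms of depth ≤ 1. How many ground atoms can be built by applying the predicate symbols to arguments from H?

125

First count ground terms of depth ≤ 1.
With no function symbols every ground term is a constant, so there are exactly 5 ground terms at every depth bound.
N_0 = 5
N_1 = 5
Explicitly: e, d, c, b, a.
So |H| = 5.
Ground atoms are formed by filling each argument slot of a predicate with a term from H, so an r-ary predicate gives |H|^r atoms:
  Reach: 5^3 = 125
Total ground atoms: 125.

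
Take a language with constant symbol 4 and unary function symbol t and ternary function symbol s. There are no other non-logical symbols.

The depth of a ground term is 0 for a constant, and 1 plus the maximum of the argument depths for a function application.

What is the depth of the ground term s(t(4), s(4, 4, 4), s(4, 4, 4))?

2

depth(t(4)) = 1 + depth(4) = 1 + 0 = 1
depth(s(4, 4, 4)) = 1 + max(0, 0, 0) = 1
depth(s(t(4), s(4, 4, 4), s(4, 4, 4))) = 1 + max(1, 1, 1) = 2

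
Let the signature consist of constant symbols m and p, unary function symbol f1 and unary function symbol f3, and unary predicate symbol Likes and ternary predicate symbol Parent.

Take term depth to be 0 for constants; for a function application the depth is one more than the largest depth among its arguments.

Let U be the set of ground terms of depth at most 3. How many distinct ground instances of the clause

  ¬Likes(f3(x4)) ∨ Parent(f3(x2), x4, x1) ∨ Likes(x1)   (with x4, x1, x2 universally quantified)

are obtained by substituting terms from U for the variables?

Ground terms of depth ≤ 3:
  Let N_k = |{terms of depth ≤ k}|. Then N_0 = 2 and N_k = 2 + N_{k-1} + N_{k-1} for k ≥ 1 (one summand per function symbol, arity giving the exponent).
  N_0 = 2
  N_1 = 2 + 2 + 2 = 6
  N_2 = 2 + 6 + 6 = 14
  N_3 = 2 + 14 + 14 = 30
So there are 30 ground terms available for substitution.
The clause has 3 distinct variables (x4, x1, x2), each appearing in the body. In the free term algebra distinct substitutions yield syntactically distinct ground instances.
Number of ground instances = 30^3 = 27000.

27000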